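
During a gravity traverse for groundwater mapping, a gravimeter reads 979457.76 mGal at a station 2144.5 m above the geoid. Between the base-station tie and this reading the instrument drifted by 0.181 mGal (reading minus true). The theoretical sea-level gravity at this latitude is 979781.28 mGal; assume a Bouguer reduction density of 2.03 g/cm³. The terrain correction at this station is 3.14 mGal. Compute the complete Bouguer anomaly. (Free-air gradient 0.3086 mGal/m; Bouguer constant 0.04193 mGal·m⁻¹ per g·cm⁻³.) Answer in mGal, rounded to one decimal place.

158.7

Drift-corrected reading = 979457.76 − (0.181) = 979457.579 mGal
Free-air correction = 0.3086 × 2144.5 = 661.79 mGal
Free-air anomaly = 979457.579 − 979781.28 + (661.79) = 338.089 mGal
Bouguer slab correction = 0.04193 × 2.03 × 2144.5 = 182.54 mGal
Simple Bouguer anomaly = 338.089 − (182.54) = 155.549 mGal
Complete Bouguer anomaly = 155.549 + 3.14 = 158.689 mGal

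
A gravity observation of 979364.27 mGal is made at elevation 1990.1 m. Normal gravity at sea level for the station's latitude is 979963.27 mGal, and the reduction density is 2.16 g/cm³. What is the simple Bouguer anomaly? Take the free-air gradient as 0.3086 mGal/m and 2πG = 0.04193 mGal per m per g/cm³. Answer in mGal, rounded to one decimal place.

Free-air correction = 0.3086 × 1990.1 = 614.14 mGal
Free-air anomaly = 979364.27 − 979963.27 + (614.14) = 15.14 mGal
Bouguer slab correction = 0.04193 × 2.16 × 1990.1 = 180.24 mGal
Simple Bouguer anomaly = 15.14 − (180.24) = -165.10 mGal

-165.1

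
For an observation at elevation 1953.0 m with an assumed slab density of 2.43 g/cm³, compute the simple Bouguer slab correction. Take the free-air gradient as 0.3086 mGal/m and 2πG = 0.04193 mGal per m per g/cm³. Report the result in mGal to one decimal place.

Bouguer slab correction = 0.04193 × 2.43 × 1953.0 = 199.0 mGal

199.0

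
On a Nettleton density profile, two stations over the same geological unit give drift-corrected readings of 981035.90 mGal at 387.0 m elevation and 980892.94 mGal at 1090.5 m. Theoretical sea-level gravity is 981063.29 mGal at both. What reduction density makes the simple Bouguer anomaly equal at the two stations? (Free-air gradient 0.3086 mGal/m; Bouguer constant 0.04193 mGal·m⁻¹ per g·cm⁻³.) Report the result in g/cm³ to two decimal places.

Δg_obs = 980892.94 − 981035.90 = -142.96 mGal over Δh = 1090.5 − 387.0 = 703.5 m
Equal Bouguer anomalies ⇒ Δg_obs + (0.3086 − 0.04193ρ)·Δh = 0
0.3086 − 0.04193ρ = −Δg_obs/Δh = 0.20321
ρ = (0.3086 − 0.20321) / 0.04193 = 2.51 g/cm³

2.51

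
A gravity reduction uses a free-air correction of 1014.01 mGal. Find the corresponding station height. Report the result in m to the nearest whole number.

h = 1014.01 / 0.3086 = 3285.84 m

3286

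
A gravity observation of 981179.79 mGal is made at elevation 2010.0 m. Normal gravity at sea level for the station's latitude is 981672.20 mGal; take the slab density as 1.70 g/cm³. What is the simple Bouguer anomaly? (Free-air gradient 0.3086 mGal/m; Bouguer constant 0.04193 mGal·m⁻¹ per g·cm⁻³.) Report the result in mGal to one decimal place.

-15.4

Free-air correction = 0.3086 × 2010.0 = 620.29 mGal
Free-air anomaly = 981179.79 − 981672.20 + (620.29) = 127.88 mGal
Bouguer slab correction = 0.04193 × 1.70 × 2010.0 = 143.27 mGal
Simple Bouguer anomaly = 127.88 − (143.27) = -15.39 mGal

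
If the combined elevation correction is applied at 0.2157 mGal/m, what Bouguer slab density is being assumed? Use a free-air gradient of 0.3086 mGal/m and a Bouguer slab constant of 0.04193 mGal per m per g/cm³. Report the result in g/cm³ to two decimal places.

0.2157 = 0.3086 − 0.04193 × ρ
ρ = (0.3086 − 0.2157) / 0.04193 = 2.22 g/cm³

2.22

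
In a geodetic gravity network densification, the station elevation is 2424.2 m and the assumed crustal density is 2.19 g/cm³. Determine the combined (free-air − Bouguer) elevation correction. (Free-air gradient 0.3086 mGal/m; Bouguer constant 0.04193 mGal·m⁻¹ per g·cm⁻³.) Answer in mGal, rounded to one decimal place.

Combined gradient = 0.3086 − 0.04193 × 2.19 = 0.2167733 mGal/m
Combined elevation correction = 0.2167733 × 2424.2 = 525.5 mGal

525.5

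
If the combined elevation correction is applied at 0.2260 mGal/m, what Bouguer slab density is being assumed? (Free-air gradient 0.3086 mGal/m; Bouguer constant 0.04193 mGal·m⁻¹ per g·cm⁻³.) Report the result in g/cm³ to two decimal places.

1.97

0.2260 = 0.3086 − 0.04193 × ρ
ρ = (0.3086 − 0.2260) / 0.04193 = 1.97 g/cm³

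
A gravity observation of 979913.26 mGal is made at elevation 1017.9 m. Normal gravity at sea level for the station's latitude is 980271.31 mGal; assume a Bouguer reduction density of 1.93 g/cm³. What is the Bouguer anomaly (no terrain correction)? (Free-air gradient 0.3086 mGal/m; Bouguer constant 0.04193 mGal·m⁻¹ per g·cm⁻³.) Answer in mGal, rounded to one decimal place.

-126.3

Free-air correction = 0.3086 × 1017.9 = 314.12 mGal
Free-air anomaly = 979913.26 − 980271.31 + (314.12) = -43.93 mGal
Bouguer slab correction = 0.04193 × 1.93 × 1017.9 = 82.37 mGal
Simple Bouguer anomaly = -43.93 − (82.37) = -126.30 mGal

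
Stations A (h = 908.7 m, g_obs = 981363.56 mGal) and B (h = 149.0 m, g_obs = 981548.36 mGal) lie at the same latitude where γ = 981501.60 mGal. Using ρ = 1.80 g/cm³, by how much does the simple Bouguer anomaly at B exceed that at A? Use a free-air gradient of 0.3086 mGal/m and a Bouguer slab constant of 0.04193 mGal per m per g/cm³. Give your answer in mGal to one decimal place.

7.7

Δg_SB(A) = 981363.56 − 981501.60 + 0.3086×908.7 − 0.04193×1.80×908.7 = 73.80 mGal
Δg_SB(B) = 981548.36 − 981501.60 + 0.3086×149.0 − 0.04193×1.80×149.0 = 81.50 mGal
Difference = 81.50 − (73.80) = 7.70 mGal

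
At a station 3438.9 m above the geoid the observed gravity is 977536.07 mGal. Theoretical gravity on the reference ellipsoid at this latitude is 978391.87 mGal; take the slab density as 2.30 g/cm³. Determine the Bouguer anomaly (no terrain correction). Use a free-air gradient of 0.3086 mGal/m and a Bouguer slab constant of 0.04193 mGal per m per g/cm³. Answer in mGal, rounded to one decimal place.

-126.2

Free-air correction = 0.3086 × 3438.9 = 1061.24 mGal
Free-air anomaly = 977536.07 − 978391.87 + (1061.24) = 205.44 mGal
Bouguer slab correction = 0.04193 × 2.30 × 3438.9 = 331.64 mGal
Simple Bouguer anomaly = 205.44 − (331.64) = -126.20 mGal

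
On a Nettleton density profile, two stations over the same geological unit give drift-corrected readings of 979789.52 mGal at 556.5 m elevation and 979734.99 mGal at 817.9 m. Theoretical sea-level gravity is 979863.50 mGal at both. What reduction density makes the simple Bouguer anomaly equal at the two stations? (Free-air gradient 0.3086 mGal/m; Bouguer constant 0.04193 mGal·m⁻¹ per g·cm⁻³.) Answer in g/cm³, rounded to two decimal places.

Δg_obs = 979734.99 − 979789.52 = -54.53 mGal over Δh = 817.9 − 556.5 = 261.4 m
Equal Bouguer anomalies ⇒ Δg_obs + (0.3086 − 0.04193ρ)·Δh = 0
0.3086 − 0.04193ρ = −Δg_obs/Δh = 0.20861
ρ = (0.3086 − 0.20861) / 0.04193 = 2.38 g/cm³

2.38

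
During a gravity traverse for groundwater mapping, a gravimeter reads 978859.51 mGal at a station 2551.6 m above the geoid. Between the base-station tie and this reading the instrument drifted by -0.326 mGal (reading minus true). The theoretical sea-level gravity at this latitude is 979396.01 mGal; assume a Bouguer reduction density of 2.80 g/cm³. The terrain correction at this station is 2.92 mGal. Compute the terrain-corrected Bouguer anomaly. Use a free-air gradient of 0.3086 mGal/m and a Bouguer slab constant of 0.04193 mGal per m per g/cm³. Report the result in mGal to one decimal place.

Drift-corrected reading = 978859.51 − (-0.326) = 978859.836 mGal
Free-air correction = 0.3086 × 2551.6 = 787.42 mGal
Free-air anomaly = 978859.836 − 979396.01 + (787.42) = 251.246 mGal
Bouguer slab correction = 0.04193 × 2.80 × 2551.6 = 299.57 mGal
Simple Bouguer anomaly = 251.246 − (299.57) = -48.324 mGal
Complete Bouguer anomaly = -48.324 + 2.92 = -45.404 mGal

-45.4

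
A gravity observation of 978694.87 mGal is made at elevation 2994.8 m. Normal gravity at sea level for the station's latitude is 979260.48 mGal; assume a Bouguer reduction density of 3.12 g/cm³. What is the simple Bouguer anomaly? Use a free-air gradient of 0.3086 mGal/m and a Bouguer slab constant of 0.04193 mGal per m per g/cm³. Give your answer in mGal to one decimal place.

Free-air correction = 0.3086 × 2994.8 = 924.20 mGal
Free-air anomaly = 978694.87 − 979260.48 + (924.20) = 358.59 mGal
Bouguer slab correction = 0.04193 × 3.12 × 2994.8 = 391.78 mGal
Simple Bouguer anomaly = 358.59 − (391.78) = -33.19 mGal

-33.2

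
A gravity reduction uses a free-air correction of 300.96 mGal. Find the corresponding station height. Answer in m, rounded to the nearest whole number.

975

h = 300.96 / 0.3086 = 975.24 m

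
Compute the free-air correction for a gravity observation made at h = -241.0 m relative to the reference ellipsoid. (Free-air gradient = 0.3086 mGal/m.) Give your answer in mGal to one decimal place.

Free-air correction = 0.3086 × -241.0 = -74.4 mGal

-74.4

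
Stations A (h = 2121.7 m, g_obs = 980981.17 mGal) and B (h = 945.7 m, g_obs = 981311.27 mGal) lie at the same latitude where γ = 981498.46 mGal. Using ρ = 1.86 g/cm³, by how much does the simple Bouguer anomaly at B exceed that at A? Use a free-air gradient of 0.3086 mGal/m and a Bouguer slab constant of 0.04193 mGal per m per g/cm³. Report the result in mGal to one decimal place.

58.9

Δg_SB(A) = 980981.17 − 981498.46 + 0.3086×2121.7 − 0.04193×1.86×2121.7 = -28.00 mGal
Δg_SB(B) = 981311.27 − 981498.46 + 0.3086×945.7 − 0.04193×1.86×945.7 = 30.90 mGal
Difference = 30.90 − (-28.00) = 58.90 mGal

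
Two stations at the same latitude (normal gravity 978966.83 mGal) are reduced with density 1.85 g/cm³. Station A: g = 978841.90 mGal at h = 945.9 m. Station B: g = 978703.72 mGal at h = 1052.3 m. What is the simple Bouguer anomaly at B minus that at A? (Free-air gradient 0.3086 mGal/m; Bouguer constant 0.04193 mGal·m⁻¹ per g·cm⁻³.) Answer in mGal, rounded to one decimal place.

Δg_SB(A) = 978841.90 − 978966.83 + 0.3086×945.9 − 0.04193×1.85×945.9 = 93.60 mGal
Δg_SB(B) = 978703.72 − 978966.83 + 0.3086×1052.3 − 0.04193×1.85×1052.3 = -20.00 mGal
Difference = -20.00 − (93.60) = -113.60 mGal

-113.6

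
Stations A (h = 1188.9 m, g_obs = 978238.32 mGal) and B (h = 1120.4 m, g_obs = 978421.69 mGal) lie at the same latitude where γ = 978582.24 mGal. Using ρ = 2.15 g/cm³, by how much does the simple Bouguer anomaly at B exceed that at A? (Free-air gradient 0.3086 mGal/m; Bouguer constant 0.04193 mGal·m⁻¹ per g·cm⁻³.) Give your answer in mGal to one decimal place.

168.4

Δg_SB(A) = 978238.32 − 978582.24 + 0.3086×1188.9 − 0.04193×2.15×1188.9 = -84.20 mGal
Δg_SB(B) = 978421.69 − 978582.24 + 0.3086×1120.4 − 0.04193×2.15×1120.4 = 84.20 mGal
Difference = 84.20 − (-84.20) = 168.40 mGal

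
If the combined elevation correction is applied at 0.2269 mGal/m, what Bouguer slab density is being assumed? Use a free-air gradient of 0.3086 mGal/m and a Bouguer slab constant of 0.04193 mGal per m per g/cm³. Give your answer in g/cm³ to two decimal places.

0.2269 = 0.3086 − 0.04193 × ρ
ρ = (0.3086 − 0.2269) / 0.04193 = 1.95 g/cm³

1.95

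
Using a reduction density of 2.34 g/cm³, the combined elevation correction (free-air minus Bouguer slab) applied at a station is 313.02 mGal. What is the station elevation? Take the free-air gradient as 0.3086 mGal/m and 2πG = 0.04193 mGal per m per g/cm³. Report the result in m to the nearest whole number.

1487

Combined gradient = 0.3086 − 0.04193 × 2.34 = 0.2104838 mGal/m
h = 313.02 / 0.2104838 = 1487.15 m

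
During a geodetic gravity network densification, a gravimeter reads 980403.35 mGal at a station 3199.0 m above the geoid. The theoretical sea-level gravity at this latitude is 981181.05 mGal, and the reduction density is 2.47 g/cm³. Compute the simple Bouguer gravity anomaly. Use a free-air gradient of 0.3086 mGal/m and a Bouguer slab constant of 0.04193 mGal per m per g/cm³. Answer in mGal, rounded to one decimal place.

Free-air correction = 0.3086 × 3199.0 = 987.21 mGal
Free-air anomaly = 980403.35 − 981181.05 + (987.21) = 209.51 mGal
Bouguer slab correction = 0.04193 × 2.47 × 3199.0 = 331.31 mGal
Simple Bouguer anomaly = 209.51 − (331.31) = -121.80 mGal

-121.8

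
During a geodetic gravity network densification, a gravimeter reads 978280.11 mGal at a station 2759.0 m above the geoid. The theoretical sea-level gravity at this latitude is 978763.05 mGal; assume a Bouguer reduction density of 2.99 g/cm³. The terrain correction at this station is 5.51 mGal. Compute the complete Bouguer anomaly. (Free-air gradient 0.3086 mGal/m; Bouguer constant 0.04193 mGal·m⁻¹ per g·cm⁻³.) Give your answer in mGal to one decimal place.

Free-air correction = 0.3086 × 2759.0 = 851.43 mGal
Free-air anomaly = 978280.11 − 978763.05 + (851.43) = 368.49 mGal
Bouguer slab correction = 0.04193 × 2.99 × 2759.0 = 345.90 mGal
Simple Bouguer anomaly = 368.49 − (345.90) = 22.59 mGal
Complete Bouguer anomaly = 22.59 + 5.51 = 28.10 mGal

28.1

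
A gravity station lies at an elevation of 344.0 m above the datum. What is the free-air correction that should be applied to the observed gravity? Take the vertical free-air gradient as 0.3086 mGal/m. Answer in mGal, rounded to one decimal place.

106.2

Free-air correction = 0.3086 × 344.0 = 106.2 mGal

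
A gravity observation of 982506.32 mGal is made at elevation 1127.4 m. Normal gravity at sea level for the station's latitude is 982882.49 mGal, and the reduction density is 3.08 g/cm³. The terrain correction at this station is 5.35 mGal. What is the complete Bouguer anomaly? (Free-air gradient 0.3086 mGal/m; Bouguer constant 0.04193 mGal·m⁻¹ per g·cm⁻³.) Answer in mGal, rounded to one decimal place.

Free-air correction = 0.3086 × 1127.4 = 347.92 mGal
Free-air anomaly = 982506.32 − 982882.49 + (347.92) = -28.25 mGal
Bouguer slab correction = 0.04193 × 3.08 × 1127.4 = 145.60 mGal
Simple Bouguer anomaly = -28.25 − (145.60) = -173.85 mGal
Complete Bouguer anomaly = -173.85 + 5.35 = -168.50 mGal

-168.5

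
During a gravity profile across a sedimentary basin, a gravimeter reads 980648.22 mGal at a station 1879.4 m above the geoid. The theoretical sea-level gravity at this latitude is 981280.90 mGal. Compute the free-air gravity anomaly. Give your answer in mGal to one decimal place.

Free-air correction = 0.3086 × 1879.4 = 579.98 mGal
Free-air anomaly = 980648.22 − 981280.90 + (579.98) = -52.70 mGal

-52.7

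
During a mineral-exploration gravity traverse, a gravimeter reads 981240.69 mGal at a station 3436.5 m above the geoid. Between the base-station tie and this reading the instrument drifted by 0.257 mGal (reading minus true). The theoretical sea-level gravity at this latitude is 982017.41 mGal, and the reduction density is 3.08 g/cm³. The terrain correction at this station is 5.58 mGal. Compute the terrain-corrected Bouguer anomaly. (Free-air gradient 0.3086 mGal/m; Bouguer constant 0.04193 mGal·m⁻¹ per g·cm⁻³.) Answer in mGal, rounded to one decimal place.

Drift-corrected reading = 981240.69 − (0.257) = 981240.433 mGal
Free-air correction = 0.3086 × 3436.5 = 1060.50 mGal
Free-air anomaly = 981240.433 − 982017.41 + (1060.50) = 283.523 mGal
Bouguer slab correction = 0.04193 × 3.08 × 3436.5 = 443.80 mGal
Simple Bouguer anomaly = 283.523 − (443.80) = -160.277 mGal
Complete Bouguer anomaly = -160.277 + 5.58 = -154.697 mGal

-154.7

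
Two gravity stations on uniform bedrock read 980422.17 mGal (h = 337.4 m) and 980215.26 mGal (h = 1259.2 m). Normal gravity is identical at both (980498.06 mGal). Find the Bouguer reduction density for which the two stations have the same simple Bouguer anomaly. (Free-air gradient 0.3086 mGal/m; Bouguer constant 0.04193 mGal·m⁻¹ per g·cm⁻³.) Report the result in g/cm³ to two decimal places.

2.01

Δg_obs = 980215.26 − 980422.17 = -206.91 mGal over Δh = 1259.2 − 337.4 = 921.8 m
Equal Bouguer anomalies ⇒ Δg_obs + (0.3086 − 0.04193ρ)·Δh = 0
0.3086 − 0.04193ρ = −Δg_obs/Δh = 0.22446
ρ = (0.3086 − 0.22446) / 0.04193 = 2.01 g/cm³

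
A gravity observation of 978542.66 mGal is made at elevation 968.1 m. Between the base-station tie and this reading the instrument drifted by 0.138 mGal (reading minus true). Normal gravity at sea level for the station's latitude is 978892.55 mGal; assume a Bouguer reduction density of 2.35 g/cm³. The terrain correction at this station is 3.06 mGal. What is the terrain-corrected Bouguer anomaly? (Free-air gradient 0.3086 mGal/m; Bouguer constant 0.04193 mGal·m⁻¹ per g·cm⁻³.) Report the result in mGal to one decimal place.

-143.6

Drift-corrected reading = 978542.66 − (0.138) = 978542.522 mGal
Free-air correction = 0.3086 × 968.1 = 298.76 mGal
Free-air anomaly = 978542.522 − 978892.55 + (298.76) = -51.268 mGal
Bouguer slab correction = 0.04193 × 2.35 × 968.1 = 95.39 mGal
Simple Bouguer anomaly = -51.268 − (95.39) = -146.658 mGal
Complete Bouguer anomaly = -146.658 + 3.06 = -143.598 mGal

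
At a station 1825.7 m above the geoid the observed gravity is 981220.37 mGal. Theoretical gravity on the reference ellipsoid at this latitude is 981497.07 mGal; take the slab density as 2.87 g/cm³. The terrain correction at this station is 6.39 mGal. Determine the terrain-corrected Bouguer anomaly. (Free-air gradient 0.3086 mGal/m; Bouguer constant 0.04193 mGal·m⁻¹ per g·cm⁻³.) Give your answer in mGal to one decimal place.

73.4

Free-air correction = 0.3086 × 1825.7 = 563.41 mGal
Free-air anomaly = 981220.37 − 981497.07 + (563.41) = 286.71 mGal
Bouguer slab correction = 0.04193 × 2.87 × 1825.7 = 219.70 mGal
Simple Bouguer anomaly = 286.71 − (219.70) = 67.01 mGal
Complete Bouguer anomaly = 67.01 + 6.39 = 73.40 mGal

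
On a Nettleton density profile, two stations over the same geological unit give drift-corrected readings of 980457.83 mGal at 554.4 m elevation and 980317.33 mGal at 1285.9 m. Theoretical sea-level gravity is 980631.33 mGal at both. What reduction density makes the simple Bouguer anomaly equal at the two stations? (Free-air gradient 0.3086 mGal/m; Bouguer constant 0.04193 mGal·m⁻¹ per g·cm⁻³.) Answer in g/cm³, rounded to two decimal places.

Δg_obs = 980317.33 − 980457.83 = -140.50 mGal over Δh = 1285.9 − 554.4 = 731.5 m
Equal Bouguer anomalies ⇒ Δg_obs + (0.3086 − 0.04193ρ)·Δh = 0
0.3086 − 0.04193ρ = −Δg_obs/Δh = 0.19207
ρ = (0.3086 − 0.19207) / 0.04193 = 2.78 g/cm³

2.78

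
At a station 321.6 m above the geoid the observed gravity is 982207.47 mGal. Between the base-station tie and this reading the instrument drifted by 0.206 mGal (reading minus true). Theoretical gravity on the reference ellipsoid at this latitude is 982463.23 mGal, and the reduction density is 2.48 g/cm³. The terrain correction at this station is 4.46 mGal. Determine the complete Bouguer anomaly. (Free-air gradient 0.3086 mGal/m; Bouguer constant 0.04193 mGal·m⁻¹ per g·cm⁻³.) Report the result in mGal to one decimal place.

-185.7

Drift-corrected reading = 982207.47 − (0.206) = 982207.264 mGal
Free-air correction = 0.3086 × 321.6 = 99.25 mGal
Free-air anomaly = 982207.264 − 982463.23 + (99.25) = -156.716 mGal
Bouguer slab correction = 0.04193 × 2.48 × 321.6 = 33.44 mGal
Simple Bouguer anomaly = -156.716 − (33.44) = -190.156 mGal
Complete Bouguer anomaly = -190.156 + 4.46 = -185.696 mGal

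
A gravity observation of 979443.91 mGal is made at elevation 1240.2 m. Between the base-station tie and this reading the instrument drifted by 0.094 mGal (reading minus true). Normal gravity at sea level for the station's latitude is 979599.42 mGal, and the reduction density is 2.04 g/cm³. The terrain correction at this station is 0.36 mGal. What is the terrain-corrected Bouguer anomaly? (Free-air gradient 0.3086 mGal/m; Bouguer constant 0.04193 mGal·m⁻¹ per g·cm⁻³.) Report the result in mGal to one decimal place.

Drift-corrected reading = 979443.91 − (0.094) = 979443.816 mGal
Free-air correction = 0.3086 × 1240.2 = 382.73 mGal
Free-air anomaly = 979443.816 − 979599.42 + (382.73) = 227.126 mGal
Bouguer slab correction = 0.04193 × 2.04 × 1240.2 = 106.08 mGal
Simple Bouguer anomaly = 227.126 − (106.08) = 121.046 mGal
Complete Bouguer anomaly = 121.046 + 0.36 = 121.406 mGal

121.4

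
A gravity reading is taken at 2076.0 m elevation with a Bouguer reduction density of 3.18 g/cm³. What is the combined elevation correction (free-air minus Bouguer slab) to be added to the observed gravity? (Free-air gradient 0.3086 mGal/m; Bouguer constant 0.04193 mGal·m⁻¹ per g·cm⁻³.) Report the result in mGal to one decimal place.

363.8

Combined gradient = 0.3086 − 0.04193 × 3.18 = 0.1752626 mGal/m
Combined elevation correction = 0.1752626 × 2076.0 = 363.8 mGal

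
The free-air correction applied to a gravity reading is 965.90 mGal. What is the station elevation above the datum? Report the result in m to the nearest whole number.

3130

h = 965.90 / 0.3086 = 3129.94 m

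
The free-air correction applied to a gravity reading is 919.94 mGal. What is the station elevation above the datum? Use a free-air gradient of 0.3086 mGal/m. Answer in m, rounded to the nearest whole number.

h = 919.94 / 0.3086 = 2981.01 m

2981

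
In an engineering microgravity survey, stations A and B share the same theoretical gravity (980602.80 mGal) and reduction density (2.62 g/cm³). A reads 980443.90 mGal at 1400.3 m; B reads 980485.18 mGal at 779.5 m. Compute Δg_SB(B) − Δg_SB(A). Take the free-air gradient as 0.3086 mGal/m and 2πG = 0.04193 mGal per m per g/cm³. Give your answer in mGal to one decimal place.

Δg_SB(A) = 980443.90 − 980602.80 + 0.3086×1400.3 − 0.04193×2.62×1400.3 = 119.40 mGal
Δg_SB(B) = 980485.18 − 980602.80 + 0.3086×779.5 − 0.04193×2.62×779.5 = 37.30 mGal
Difference = 37.30 − (119.40) = -82.10 mGal

-82.1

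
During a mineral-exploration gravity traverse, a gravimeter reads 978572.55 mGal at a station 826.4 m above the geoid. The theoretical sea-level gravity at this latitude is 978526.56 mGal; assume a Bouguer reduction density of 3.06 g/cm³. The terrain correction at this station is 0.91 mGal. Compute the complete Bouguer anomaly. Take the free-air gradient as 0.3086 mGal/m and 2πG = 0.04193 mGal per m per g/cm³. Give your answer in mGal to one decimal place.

Free-air correction = 0.3086 × 826.4 = 255.03 mGal
Free-air anomaly = 978572.55 − 978526.56 + (255.03) = 301.02 mGal
Bouguer slab correction = 0.04193 × 3.06 × 826.4 = 106.03 mGal
Simple Bouguer anomaly = 301.02 − (106.03) = 194.99 mGal
Complete Bouguer anomaly = 194.99 + 0.91 = 195.90 mGal

195.9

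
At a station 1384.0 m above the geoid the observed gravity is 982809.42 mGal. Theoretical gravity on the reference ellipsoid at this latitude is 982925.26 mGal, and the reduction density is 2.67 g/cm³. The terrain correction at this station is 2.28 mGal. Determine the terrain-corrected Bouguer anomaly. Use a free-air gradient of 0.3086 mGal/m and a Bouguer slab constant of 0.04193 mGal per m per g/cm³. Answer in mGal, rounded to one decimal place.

Free-air correction = 0.3086 × 1384.0 = 427.10 mGal
Free-air anomaly = 982809.42 − 982925.26 + (427.10) = 311.26 mGal
Bouguer slab correction = 0.04193 × 2.67 × 1384.0 = 154.94 mGal
Simple Bouguer anomaly = 311.26 − (154.94) = 156.32 mGal
Complete Bouguer anomaly = 156.32 + 2.28 = 158.60 mGal

158.6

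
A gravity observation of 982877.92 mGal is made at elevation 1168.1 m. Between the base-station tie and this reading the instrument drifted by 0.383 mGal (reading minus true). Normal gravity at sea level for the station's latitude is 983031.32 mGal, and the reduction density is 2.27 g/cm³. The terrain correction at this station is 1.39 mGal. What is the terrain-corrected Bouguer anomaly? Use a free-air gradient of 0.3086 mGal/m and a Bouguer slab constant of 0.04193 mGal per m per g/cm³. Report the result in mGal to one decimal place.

96.9

Drift-corrected reading = 982877.92 − (0.383) = 982877.537 mGal
Free-air correction = 0.3086 × 1168.1 = 360.48 mGal
Free-air anomaly = 982877.537 − 983031.32 + (360.48) = 206.697 mGal
Bouguer slab correction = 0.04193 × 2.27 × 1168.1 = 111.18 mGal
Simple Bouguer anomaly = 206.697 − (111.18) = 95.517 mGal
Complete Bouguer anomaly = 95.517 + 1.39 = 96.907 mGal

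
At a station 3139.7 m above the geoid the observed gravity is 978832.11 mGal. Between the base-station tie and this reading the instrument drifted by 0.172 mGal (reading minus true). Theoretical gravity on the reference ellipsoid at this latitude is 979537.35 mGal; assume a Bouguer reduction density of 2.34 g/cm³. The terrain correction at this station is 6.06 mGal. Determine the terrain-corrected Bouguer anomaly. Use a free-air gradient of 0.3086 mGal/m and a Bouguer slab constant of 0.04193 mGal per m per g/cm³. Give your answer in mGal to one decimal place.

-38.5

Drift-corrected reading = 978832.11 − (0.172) = 978831.938 mGal
Free-air correction = 0.3086 × 3139.7 = 968.91 mGal
Free-air anomaly = 978831.938 − 979537.35 + (968.91) = 263.498 mGal
Bouguer slab correction = 0.04193 × 2.34 × 3139.7 = 308.06 mGal
Simple Bouguer anomaly = 263.498 − (308.06) = -44.562 mGal
Complete Bouguer anomaly = -44.562 + 6.06 = -38.502 mGal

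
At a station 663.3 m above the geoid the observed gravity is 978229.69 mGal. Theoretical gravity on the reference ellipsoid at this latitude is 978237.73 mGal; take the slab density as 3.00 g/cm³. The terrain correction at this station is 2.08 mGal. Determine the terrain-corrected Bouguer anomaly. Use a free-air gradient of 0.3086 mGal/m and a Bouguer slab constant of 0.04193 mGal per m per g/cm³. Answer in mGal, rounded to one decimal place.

Free-air correction = 0.3086 × 663.3 = 204.69 mGal
Free-air anomaly = 978229.69 − 978237.73 + (204.69) = 196.65 mGal
Bouguer slab correction = 0.04193 × 3.00 × 663.3 = 83.44 mGal
Simple Bouguer anomaly = 196.65 − (83.44) = 113.21 mGal
Complete Bouguer anomaly = 113.21 + 2.08 = 115.29 mGal

115.3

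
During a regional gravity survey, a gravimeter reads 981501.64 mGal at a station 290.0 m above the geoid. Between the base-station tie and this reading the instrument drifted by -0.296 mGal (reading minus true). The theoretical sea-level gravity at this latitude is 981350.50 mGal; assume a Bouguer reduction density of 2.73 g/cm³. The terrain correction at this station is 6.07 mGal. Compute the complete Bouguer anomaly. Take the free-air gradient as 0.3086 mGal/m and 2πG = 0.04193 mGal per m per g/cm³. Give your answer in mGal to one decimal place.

213.8

Drift-corrected reading = 981501.64 − (-0.296) = 981501.936 mGal
Free-air correction = 0.3086 × 290.0 = 89.49 mGal
Free-air anomaly = 981501.936 − 981350.50 + (89.49) = 240.926 mGal
Bouguer slab correction = 0.04193 × 2.73 × 290.0 = 33.20 mGal
Simple Bouguer anomaly = 240.926 − (33.20) = 207.726 mGal
Complete Bouguer anomaly = 207.726 + 6.07 = 213.796 mGal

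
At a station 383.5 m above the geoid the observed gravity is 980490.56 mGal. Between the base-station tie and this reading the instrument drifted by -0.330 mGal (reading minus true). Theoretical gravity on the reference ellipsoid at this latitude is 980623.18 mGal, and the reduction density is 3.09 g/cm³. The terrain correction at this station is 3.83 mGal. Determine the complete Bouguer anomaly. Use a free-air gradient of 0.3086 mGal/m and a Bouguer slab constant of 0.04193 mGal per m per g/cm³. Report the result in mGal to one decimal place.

-59.8

Drift-corrected reading = 980490.56 − (-0.330) = 980490.890 mGal
Free-air correction = 0.3086 × 383.5 = 118.35 mGal
Free-air anomaly = 980490.890 − 980623.18 + (118.35) = -13.940 mGal
Bouguer slab correction = 0.04193 × 3.09 × 383.5 = 49.69 mGal
Simple Bouguer anomaly = -13.940 − (49.69) = -63.630 mGal
Complete Bouguer anomaly = -63.630 + 3.83 = -59.800 mGal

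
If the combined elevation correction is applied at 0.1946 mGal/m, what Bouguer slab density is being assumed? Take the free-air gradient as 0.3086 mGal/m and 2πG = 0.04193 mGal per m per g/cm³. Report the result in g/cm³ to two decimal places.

0.1946 = 0.3086 − 0.04193 × ρ
ρ = (0.3086 − 0.1946) / 0.04193 = 2.72 g/cm³

2.72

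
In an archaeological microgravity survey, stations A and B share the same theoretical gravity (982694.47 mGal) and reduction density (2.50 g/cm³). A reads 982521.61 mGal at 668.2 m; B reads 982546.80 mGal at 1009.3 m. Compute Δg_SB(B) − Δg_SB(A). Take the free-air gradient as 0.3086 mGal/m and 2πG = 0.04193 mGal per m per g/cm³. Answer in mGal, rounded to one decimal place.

94.7

Δg_SB(A) = 982521.61 − 982694.47 + 0.3086×668.2 − 0.04193×2.50×668.2 = -36.70 mGal
Δg_SB(B) = 982546.80 − 982694.47 + 0.3086×1009.3 − 0.04193×2.50×1009.3 = 58.00 mGal
Difference = 58.00 − (-36.70) = 94.70 mGal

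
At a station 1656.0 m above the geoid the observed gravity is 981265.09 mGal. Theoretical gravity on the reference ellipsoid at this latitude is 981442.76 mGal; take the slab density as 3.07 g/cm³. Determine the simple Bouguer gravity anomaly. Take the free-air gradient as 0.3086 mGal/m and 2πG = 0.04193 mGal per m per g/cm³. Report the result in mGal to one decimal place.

120.2

Free-air correction = 0.3086 × 1656.0 = 511.04 mGal
Free-air anomaly = 981265.09 − 981442.76 + (511.04) = 333.37 mGal
Bouguer slab correction = 0.04193 × 3.07 × 1656.0 = 213.17 mGal
Simple Bouguer anomaly = 333.37 − (213.17) = 120.20 mGal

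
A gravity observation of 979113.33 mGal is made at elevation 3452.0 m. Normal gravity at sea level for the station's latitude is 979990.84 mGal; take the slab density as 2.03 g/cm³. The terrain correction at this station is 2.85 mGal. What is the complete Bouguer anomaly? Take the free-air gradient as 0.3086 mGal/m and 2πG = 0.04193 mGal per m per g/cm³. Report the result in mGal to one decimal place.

Free-air correction = 0.3086 × 3452.0 = 1065.29 mGal
Free-air anomaly = 979113.33 − 979990.84 + (1065.29) = 187.78 mGal
Bouguer slab correction = 0.04193 × 2.03 × 3452.0 = 293.83 mGal
Simple Bouguer anomaly = 187.78 − (293.83) = -106.05 mGal
Complete Bouguer anomaly = -106.05 + 2.85 = -103.20 mGal

-103.2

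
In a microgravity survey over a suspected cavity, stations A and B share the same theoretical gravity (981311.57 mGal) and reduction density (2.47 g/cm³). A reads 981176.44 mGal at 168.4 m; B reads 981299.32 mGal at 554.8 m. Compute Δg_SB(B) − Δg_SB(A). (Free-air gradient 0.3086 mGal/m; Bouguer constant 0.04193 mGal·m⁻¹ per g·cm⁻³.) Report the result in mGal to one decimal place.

202.1

Δg_SB(A) = 981176.44 − 981311.57 + 0.3086×168.4 − 0.04193×2.47×168.4 = -100.60 mGal
Δg_SB(B) = 981299.32 − 981311.57 + 0.3086×554.8 − 0.04193×2.47×554.8 = 101.50 mGal
Difference = 101.50 − (-100.60) = 202.10 mGal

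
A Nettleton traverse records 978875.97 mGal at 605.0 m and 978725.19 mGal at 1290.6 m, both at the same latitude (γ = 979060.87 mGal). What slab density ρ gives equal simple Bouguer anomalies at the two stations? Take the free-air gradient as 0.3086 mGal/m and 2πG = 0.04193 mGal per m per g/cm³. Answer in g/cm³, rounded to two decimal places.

2.11

Δg_obs = 978725.19 − 978875.97 = -150.78 mGal over Δh = 1290.6 − 605.0 = 685.6 m
Equal Bouguer anomalies ⇒ Δg_obs + (0.3086 − 0.04193ρ)·Δh = 0
0.3086 − 0.04193ρ = −Δg_obs/Δh = 0.21992
ρ = (0.3086 − 0.21992) / 0.04193 = 2.11 g/cm³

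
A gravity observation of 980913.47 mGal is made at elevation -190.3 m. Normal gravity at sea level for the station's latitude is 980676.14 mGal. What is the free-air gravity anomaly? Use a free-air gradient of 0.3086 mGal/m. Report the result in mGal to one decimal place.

178.6

Free-air correction = 0.3086 × -190.3 = -58.73 mGal
Free-air anomaly = 980913.47 − 980676.14 + (-58.73) = 178.60 mGal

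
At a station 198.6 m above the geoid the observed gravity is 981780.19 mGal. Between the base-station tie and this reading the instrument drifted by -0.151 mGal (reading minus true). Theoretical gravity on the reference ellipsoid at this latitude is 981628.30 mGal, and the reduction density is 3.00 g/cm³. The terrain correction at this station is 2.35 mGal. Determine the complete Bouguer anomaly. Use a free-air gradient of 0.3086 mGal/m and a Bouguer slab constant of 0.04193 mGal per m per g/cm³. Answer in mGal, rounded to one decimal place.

Drift-corrected reading = 981780.19 − (-0.151) = 981780.341 mGal
Free-air correction = 0.3086 × 198.6 = 61.29 mGal
Free-air anomaly = 981780.341 − 981628.30 + (61.29) = 213.331 mGal
Bouguer slab correction = 0.04193 × 3.00 × 198.6 = 24.98 mGal
Simple Bouguer anomaly = 213.331 − (24.98) = 188.351 mGal
Complete Bouguer anomaly = 188.351 + 2.35 = 190.701 mGal

190.7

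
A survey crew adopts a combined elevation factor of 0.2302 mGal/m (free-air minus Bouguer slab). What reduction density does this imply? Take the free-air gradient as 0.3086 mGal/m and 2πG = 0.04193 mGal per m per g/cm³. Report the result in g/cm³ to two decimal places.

1.87

0.2302 = 0.3086 − 0.04193 × ρ
ρ = (0.3086 − 0.2302) / 0.04193 = 1.87 g/cm³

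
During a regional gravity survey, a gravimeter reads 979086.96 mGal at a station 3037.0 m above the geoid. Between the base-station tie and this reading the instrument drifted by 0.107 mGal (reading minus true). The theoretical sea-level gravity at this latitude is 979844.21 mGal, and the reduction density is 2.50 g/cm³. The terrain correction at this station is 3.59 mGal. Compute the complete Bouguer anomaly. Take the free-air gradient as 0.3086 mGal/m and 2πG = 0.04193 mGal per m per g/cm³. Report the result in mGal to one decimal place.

-134.9

Drift-corrected reading = 979086.96 − (0.107) = 979086.853 mGal
Free-air correction = 0.3086 × 3037.0 = 937.22 mGal
Free-air anomaly = 979086.853 − 979844.21 + (937.22) = 179.863 mGal
Bouguer slab correction = 0.04193 × 2.50 × 3037.0 = 318.35 mGal
Simple Bouguer anomaly = 179.863 − (318.35) = -138.487 mGal
Complete Bouguer anomaly = -138.487 + 3.59 = -134.897 mGal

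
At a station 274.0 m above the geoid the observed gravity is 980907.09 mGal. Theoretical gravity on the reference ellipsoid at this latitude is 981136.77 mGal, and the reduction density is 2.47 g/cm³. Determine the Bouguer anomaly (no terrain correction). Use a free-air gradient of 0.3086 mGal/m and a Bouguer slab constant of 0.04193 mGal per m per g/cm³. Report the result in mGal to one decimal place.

-173.5

Free-air correction = 0.3086 × 274.0 = 84.56 mGal
Free-air anomaly = 980907.09 − 981136.77 + (84.56) = -145.12 mGal
Bouguer slab correction = 0.04193 × 2.47 × 274.0 = 28.38 mGal
Simple Bouguer anomaly = -145.12 − (28.38) = -173.50 mGal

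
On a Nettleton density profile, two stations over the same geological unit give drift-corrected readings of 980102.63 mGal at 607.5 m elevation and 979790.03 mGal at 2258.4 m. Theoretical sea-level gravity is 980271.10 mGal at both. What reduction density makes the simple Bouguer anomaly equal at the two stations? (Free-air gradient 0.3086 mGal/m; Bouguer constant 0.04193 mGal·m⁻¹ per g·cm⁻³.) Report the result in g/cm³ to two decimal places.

Δg_obs = 979790.03 − 980102.63 = -312.60 mGal over Δh = 2258.4 − 607.5 = 1650.9 m
Equal Bouguer anomalies ⇒ Δg_obs + (0.3086 − 0.04193ρ)·Δh = 0
0.3086 − 0.04193ρ = −Δg_obs/Δh = 0.18935
ρ = (0.3086 − 0.18935) / 0.04193 = 2.84 g/cm³

2.84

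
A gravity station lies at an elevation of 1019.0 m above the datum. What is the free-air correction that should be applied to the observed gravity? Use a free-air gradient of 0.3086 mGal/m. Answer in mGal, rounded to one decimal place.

314.5

Free-air correction = 0.3086 × 1019.0 = 314.5 mGal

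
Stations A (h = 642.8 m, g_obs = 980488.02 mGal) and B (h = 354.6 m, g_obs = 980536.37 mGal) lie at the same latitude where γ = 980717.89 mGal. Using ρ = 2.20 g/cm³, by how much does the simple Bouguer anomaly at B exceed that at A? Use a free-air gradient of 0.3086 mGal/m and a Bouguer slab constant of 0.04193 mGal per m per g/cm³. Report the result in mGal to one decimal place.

-14.0

Δg_SB(A) = 980488.02 − 980717.89 + 0.3086×642.8 − 0.04193×2.20×642.8 = -90.80 mGal
Δg_SB(B) = 980536.37 − 980717.89 + 0.3086×354.6 − 0.04193×2.20×354.6 = -104.80 mGal
Difference = -104.80 − (-90.80) = -14.00 mGal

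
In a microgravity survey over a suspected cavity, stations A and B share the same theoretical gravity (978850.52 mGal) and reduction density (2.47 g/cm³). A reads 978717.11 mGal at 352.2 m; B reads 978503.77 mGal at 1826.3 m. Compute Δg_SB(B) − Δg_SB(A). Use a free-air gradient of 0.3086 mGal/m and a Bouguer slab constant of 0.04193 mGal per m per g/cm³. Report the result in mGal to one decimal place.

88.9

Δg_SB(A) = 978717.11 − 978850.52 + 0.3086×352.2 − 0.04193×2.47×352.2 = -61.20 mGal
Δg_SB(B) = 978503.77 − 978850.52 + 0.3086×1826.3 − 0.04193×2.47×1826.3 = 27.70 mGal
Difference = 27.70 − (-61.20) = 88.90 mGal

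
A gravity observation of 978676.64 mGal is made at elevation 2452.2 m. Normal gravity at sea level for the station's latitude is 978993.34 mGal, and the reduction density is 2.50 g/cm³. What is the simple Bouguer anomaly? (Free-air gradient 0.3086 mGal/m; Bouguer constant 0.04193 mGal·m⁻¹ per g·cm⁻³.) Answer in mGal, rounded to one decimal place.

183.0

Free-air correction = 0.3086 × 2452.2 = 756.75 mGal
Free-air anomaly = 978676.64 − 978993.34 + (756.75) = 440.05 mGal
Bouguer slab correction = 0.04193 × 2.50 × 2452.2 = 257.05 mGal
Simple Bouguer anomaly = 440.05 − (257.05) = 183.00 mGal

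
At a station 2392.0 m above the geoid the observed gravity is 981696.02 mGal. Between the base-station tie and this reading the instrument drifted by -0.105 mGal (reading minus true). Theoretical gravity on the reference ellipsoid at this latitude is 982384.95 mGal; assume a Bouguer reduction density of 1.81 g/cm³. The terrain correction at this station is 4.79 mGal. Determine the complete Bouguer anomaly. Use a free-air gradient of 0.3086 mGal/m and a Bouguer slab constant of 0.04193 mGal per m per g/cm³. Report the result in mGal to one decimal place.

-127.4

Drift-corrected reading = 981696.02 − (-0.105) = 981696.125 mGal
Free-air correction = 0.3086 × 2392.0 = 738.17 mGal
Free-air anomaly = 981696.125 − 982384.95 + (738.17) = 49.345 mGal
Bouguer slab correction = 0.04193 × 1.81 × 2392.0 = 181.54 mGal
Simple Bouguer anomaly = 49.345 − (181.54) = -132.195 mGal
Complete Bouguer anomaly = -132.195 + 4.79 = -127.405 mGal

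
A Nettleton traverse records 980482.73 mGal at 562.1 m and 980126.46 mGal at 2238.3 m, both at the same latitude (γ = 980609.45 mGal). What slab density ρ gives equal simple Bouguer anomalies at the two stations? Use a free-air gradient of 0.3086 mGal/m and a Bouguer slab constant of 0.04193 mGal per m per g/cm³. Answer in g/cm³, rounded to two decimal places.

2.29

Δg_obs = 980126.46 − 980482.73 = -356.27 mGal over Δh = 2238.3 − 562.1 = 1676.2 m
Equal Bouguer anomalies ⇒ Δg_obs + (0.3086 − 0.04193ρ)·Δh = 0
0.3086 − 0.04193ρ = −Δg_obs/Δh = 0.21255
ρ = (0.3086 − 0.21255) / 0.04193 = 2.29 g/cm³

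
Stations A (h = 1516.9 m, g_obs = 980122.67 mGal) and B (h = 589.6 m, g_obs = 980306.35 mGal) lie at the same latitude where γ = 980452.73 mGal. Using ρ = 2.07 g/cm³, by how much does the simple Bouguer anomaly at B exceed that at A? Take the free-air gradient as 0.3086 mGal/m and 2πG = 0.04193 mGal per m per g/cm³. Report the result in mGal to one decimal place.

Δg_SB(A) = 980122.67 − 980452.73 + 0.3086×1516.9 − 0.04193×2.07×1516.9 = 6.40 mGal
Δg_SB(B) = 980306.35 − 980452.73 + 0.3086×589.6 − 0.04193×2.07×589.6 = -15.60 mGal
Difference = -15.60 − (6.40) = -22.00 mGal

-22.0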